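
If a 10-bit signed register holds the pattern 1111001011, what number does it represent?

-53

pattern = 1111001011 (MSB is 1 ⇒ negative)
Invert: 0000110100, add 1 → 0000110101 = 53, so the value is -53.
(Equivalently: 971 - 2^10 = 971 - 1024 = -53.)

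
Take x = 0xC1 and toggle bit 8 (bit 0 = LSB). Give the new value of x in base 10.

x = 00011000001
bit 8 is currently 0; toggle it via x ^ (1 << 8) = x ^ 256
→ 00111000001 = 449

449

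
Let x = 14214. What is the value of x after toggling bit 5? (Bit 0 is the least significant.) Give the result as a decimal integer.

14246

x = 11011110000110
bit 5 is currently 0; toggle it via x ^ (1 << 5) = x ^ 32
→ 11011110100110 = 14246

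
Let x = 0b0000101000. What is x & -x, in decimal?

8

x = 101000 = 40
-x (two's complement) = …011000
AND   = 001000 = 8
(x & -x isolates the lowest set bit of x.)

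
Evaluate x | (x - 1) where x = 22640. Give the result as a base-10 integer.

22655

x = 101100001110000 = 22640
x - 1 = 101100001101111
OR    = 101100001111111 = 22655
(x | (x - 1) sets all bits below the lowest set bit.)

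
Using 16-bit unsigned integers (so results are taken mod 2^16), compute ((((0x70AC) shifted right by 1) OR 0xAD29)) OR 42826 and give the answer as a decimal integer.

49023

0x70AC = 0111000010101100
→ shifted right by 1 → 0011100001010110 = 14422
0xAD29 = 1010110100101001
→ OR → 1011110101111111 = 48511
42826 = 1010011101001010
→ OR → 1011111101111111 = 49023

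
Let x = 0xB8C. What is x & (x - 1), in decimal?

x = 101110001100 = 2956
x - 1 = 101110001011
AND   = 101110001000 = 2952
(x & (x - 1) clears the lowest set bit of x.)

2952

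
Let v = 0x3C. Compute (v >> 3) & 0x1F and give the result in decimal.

v = 000111100
Shift right by 3: 000111
Mask low 5 bits: 00111 = 7

7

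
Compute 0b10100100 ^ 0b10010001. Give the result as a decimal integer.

53

a = 10100100
b = 10010001
XOR → 00110101 = 53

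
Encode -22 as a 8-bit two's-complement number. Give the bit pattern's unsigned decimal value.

22 in 8 bits: 00010110
Invert: 11101001
Add 1:  11101010 = 234
(Check: 2^8 - 22 = 256 - 22 = 234.)

234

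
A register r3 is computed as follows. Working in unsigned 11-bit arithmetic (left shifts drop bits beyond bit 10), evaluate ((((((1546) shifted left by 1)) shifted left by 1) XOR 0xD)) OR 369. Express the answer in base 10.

373

1546 = 11000001010
→ shifted left by 1 (mod 2^11) → 10000010100 = 1044
→ shifted left by 1 (mod 2^11) → 00000101000 = 40
0xD = 00000001101
→ XOR → 00000100101 = 37
369 = 00101110001
→ OR → 00101110101 = 373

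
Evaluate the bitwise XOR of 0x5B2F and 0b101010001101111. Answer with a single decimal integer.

0x5B2F = 101101100101111
b = 101010001101111
XOR → 000111101000000 = 3904

3904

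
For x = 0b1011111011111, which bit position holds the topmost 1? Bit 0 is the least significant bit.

12

0b1011111011111 = 1011111011111
The topmost 1 is at position 12 (since 2^12 = 4096 ≤ 6111 < 8192).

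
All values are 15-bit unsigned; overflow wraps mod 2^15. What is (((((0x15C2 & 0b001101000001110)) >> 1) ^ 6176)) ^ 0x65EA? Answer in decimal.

0x15C2 = 001010111000010
0b001101000001110 = 001101000001110
→ & → 001000000000010 = 4098
→ >> 1 → 000100000000001 = 2049
6176 = 001100000100000
→ ^ → 001000000100001 = 4129
0x65EA = 110010111101010
→ ^ → 111010111001011 = 30155

30155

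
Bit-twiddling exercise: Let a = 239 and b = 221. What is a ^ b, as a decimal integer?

50

239 = 11101111
221 = 11011101
XOR → 00110010 = 50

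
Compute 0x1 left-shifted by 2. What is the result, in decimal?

4

0x1 = 001
shift left by 2 → 100 = 4
(equivalently, 1 × 2^2 = 1 × 4)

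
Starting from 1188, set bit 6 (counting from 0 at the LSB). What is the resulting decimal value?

x = 10010100100
bit 6 is currently 0; set it via x | (1 << 6) = x | 64
→ 10011100100 = 1252

1252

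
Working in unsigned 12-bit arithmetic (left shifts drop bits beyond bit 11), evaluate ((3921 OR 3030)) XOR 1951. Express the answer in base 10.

2120

3921 = 111101010001
3030 = 101111010110
→ OR → 111111010111 = 4055
1951 = 011110011111
→ XOR → 100001001000 = 2120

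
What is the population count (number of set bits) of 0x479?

6

0x479 = 10001111001
Count the 1s: 1 + 1 + 1 + 1 + 1 + 1 = 6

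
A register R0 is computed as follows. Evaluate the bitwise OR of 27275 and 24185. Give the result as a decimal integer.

32507

27275 = 110101010001011
24185 = 101111001111001
 OR → 111111011111011 = 32507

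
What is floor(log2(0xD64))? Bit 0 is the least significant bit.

0xD64 = 110101100100
The topmost 1 is at position 11 (since 2^11 = 2048 ≤ 3428 < 4096).

11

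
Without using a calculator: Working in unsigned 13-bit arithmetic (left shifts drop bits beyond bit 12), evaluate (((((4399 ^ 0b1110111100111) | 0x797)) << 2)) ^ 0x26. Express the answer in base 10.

8026

4399 = 1000100101111
0b1110111100111 = 1110111100111
→ ^ → 0110011001000 = 3272
0x797 = 0011110010111
→ | → 0111111011111 = 4063
→ << 2 (mod 2^13) → 1111101111100 = 8060
0x26 = 0000000100110
→ ^ → 1111101011010 = 8026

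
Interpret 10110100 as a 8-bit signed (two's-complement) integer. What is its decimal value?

pattern = 10110100 (MSB is 1 ⇒ negative)
Invert: 01001011, add 1 → 01001100 = 76, so the value is -76.
(Equivalently: 180 - 2^8 = 180 - 256 = -76.)

-76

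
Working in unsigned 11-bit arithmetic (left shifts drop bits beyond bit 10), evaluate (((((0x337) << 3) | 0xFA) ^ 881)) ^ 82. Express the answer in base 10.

729

0x337 = 01100110111
→ << 3 (mod 2^11) → 00110111000 = 440
0xFA = 00011111010
→ | → 00111111010 = 506
881 = 01101110001
→ ^ → 01010001011 = 651
82 = 00001010010
→ ^ → 01011011001 = 729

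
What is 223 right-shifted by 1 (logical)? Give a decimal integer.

223 = 11011111
shift right by 1 → 01101111 = 111
(equivalently, floor(223 / 2))

111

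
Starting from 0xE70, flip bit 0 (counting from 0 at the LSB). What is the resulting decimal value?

3697

x = 111001110000
bit 0 is currently 0; toggle it via x ^ (1 << 0) = x ^ 1
→ 111001110001 = 3697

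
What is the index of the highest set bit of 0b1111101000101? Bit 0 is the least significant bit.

0b1111101000101 = 1111101000101
The topmost 1 is at position 12 (since 2^12 = 4096 ≤ 8005 < 8192).

12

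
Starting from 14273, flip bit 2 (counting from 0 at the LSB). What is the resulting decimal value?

x = 11011111000001
bit 2 is currently 0; toggle it via x ^ (1 << 2) = x ^ 4
→ 11011111000101 = 14277

14277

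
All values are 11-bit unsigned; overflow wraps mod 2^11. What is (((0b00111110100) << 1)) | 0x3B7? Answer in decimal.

0b00111110100 = 00111110100
→ << 1 (mod 2^11) → 01111101000 = 1000
0x3B7 = 01110110111
→ | → 01111111111 = 1023

1023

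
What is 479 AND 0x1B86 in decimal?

479 = 0000111011111
0x1B86 = 1101110000110
AND → 0000110000110 = 390

390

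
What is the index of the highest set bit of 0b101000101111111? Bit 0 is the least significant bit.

14

0b101000101111111 = 101000101111111
The topmost 1 is at position 14 (since 2^14 = 16384 ≤ 20863 < 32768).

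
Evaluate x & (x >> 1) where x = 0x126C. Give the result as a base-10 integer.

36

x = 1001001101100 = 4716
x>>1 = 0100100110110
AND  = 0000000100100 = 36
(x & (x >> 1) has a 1 wherever x has two consecutive 1 bits.)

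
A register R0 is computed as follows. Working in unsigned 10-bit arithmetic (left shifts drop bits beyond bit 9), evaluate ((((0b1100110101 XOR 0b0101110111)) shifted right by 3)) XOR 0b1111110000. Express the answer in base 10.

952

0b1100110101 = 1100110101
0b0101110111 = 0101110111
→ XOR → 1001000010 = 578
→ shifted right by 3 → 0001001000 = 72
0b1111110000 = 1111110000
→ XOR → 1110111000 = 952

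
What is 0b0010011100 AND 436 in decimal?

148

a = 010011100
436 = 110110100
AND → 010010100 = 148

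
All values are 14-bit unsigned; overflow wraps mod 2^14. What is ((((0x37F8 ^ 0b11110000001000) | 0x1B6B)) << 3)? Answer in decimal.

8152

0x37F8 = 11011111111000
0b11110000001000 = 11110000001000
→ ^ → 00101111110000 = 3056
0x1B6B = 01101101101011
→ | → 01101111111011 = 7163
→ << 3 (mod 2^14) → 01111111011000 = 8152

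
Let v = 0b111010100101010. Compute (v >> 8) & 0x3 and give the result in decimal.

v = 111010100101010
Shift right by 8: 1110101
Mask low 2 bits: 01 = 1

1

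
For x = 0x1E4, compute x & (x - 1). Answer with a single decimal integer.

x = 111100100 = 484
x - 1 = 111100011
AND   = 111100000 = 480
(x & (x - 1) clears the lowest set bit of x.)

480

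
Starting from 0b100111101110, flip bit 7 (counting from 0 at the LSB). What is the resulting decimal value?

2414

x = 100111101110
bit 7 is currently 1; toggle it via x ^ (1 << 7) = x ^ 128
→ 100101101110 = 2414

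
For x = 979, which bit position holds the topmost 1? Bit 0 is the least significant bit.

979 = 1111010011
The topmost 1 is at position 9 (since 2^9 = 512 ≤ 979 < 1024).

9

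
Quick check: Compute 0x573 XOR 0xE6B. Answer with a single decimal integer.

2840

0x573 = 010101110011
0xE6B = 111001101011
XOR → 101100011000 = 2840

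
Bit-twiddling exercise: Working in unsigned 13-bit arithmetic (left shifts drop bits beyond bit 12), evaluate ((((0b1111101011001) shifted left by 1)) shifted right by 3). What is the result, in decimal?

0b1111101011001 = 1111101011001
→ shifted left by 1 (mod 2^13) → 1111010110010 = 7858
→ shifted right by 3 → 0001111010110 = 982

982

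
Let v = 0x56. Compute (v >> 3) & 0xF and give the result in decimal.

v = 01010110
Shift right by 3: 01010
Mask low 4 bits: 1010 = 10

10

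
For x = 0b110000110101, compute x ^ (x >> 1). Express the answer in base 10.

x = 110000110101 = 3125
x>>1 = 011000011010
XOR  = 101000101111 = 2607
(x ^ (x >> 1) gives the standard binary-reflected Gray code of x.)

2607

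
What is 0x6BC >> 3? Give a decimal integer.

0x6BC = 11010111100
shift right by 3 → 00011010111 = 215
(equivalently, floor(1724 / 8))

215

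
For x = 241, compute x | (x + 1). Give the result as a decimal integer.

243

x = 11110001 = 241
x + 1 = 11110010
OR    = 11110011 = 243
(x | (x + 1) sets the lowest cleared bit.)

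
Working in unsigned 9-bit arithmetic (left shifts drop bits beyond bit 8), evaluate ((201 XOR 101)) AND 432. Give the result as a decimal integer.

201 = 011001001
101 = 001100101
→ XOR → 010101100 = 172
432 = 110110000
→ AND → 010100000 = 160

160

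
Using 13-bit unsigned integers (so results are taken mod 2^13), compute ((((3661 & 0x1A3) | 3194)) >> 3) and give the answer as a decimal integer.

3661 = 0111001001101
0x1A3 = 0000110100011
→ & → 0000000000001 = 1
3194 = 0110001111010
→ | → 0110001111011 = 3195
→ >> 3 → 0000110001111 = 399

399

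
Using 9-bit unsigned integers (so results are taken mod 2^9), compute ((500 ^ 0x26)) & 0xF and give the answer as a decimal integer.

2

500 = 111110100
0x26 = 000100110
→ ^ → 111010010 = 466
0xF = 000001111
→ & → 000000010 = 2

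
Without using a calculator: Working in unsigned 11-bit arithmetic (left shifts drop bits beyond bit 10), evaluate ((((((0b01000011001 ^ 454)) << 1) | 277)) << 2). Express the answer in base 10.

0b01000011001 = 01000011001
454 = 00111000110
→ ^ → 01111011111 = 991
→ << 1 (mod 2^11) → 11110111110 = 1982
277 = 00100010101
→ | → 11110111111 = 1983
→ << 2 (mod 2^11) → 11011111100 = 1788

1788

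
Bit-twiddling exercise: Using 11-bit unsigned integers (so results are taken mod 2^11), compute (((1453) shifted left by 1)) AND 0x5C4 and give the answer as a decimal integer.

1453 = 10110101101
→ shifted left by 1 (mod 2^11) → 01101011010 = 858
0x5C4 = 10111000100
→ AND → 00101000000 = 320

320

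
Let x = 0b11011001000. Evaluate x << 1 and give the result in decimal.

x = 011011001000
shift left by 1 → 110110010000 = 3472
(equivalently, 1736 × 2^1 = 1736 × 2)

3472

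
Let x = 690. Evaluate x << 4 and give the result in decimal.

690 = 00001010110010
shift left by 4 → 10101100100000 = 11040
(equivalently, 690 × 2^4 = 690 × 16)

11040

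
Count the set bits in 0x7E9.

0x7E9 = 11111101001
Count the 1s: 1 + 1 + 1 + 1 + 1 + 1 + 1 + 1 = 8

8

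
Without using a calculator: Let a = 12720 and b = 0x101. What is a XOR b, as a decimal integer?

12465

12720 = 11000110110000
0x101 = 00000100000001
XOR → 11000010110001 = 12465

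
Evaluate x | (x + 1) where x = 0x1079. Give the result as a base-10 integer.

4219

x = 1000001111001 = 4217
x + 1 = 1000001111010
OR    = 1000001111011 = 4219
(x | (x + 1) sets the lowest cleared bit.)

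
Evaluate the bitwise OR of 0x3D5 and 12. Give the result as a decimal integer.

989

0x3D5 = 1111010101
12 = 0000001100
 OR → 1111011101 = 989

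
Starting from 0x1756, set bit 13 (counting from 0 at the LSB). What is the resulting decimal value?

x = 001011101010110
bit 13 is currently 0; set it via x | (1 << 13) = x | 8192
→ 011011101010110 = 14166

14166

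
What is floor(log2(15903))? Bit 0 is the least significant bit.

13

15903 = 11111000011111
The topmost 1 is at position 13 (since 2^13 = 8192 ≤ 15903 < 16384).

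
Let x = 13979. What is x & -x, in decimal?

1

x = 11011010011011 = 13979
-x (two's complement) = …00100101100101
AND   = 00000000000001 = 1
(x & -x isolates the lowest set bit of x.)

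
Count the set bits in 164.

3

164 = 10100100
Count the 1s: 1 + 1 + 1 = 3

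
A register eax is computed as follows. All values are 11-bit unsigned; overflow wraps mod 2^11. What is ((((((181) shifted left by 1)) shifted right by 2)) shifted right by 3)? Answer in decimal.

181 = 00010110101
→ shifted left by 1 (mod 2^11) → 00101101010 = 362
→ shifted right by 2 → 00001011010 = 90
→ shifted right by 3 → 00000001011 = 11

11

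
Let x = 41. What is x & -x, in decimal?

x = 101001 = 41
-x (two's complement) = …010111
AND   = 000001 = 1
(x & -x isolates the lowest set bit of x.)

1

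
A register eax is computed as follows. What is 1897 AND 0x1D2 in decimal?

320

1897 = 11101101001
0x1D2 = 00111010010
AND → 00101000000 = 320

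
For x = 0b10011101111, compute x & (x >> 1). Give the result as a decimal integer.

x = 10011101111 = 1263
x>>1 = 01001110111
AND  = 00001100111 = 103
(x & (x >> 1) has a 1 wherever x has two consecutive 1 bits.)

103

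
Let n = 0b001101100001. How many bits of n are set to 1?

n = 1101100001
Count the 1s: 1 + 1 + 1 + 1 + 1 = 5

5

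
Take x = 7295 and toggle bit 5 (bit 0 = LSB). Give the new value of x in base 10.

x = 1110001111111
bit 5 is currently 1; toggle it via x ^ (1 << 5) = x ^ 32
→ 1110001011111 = 7263

7263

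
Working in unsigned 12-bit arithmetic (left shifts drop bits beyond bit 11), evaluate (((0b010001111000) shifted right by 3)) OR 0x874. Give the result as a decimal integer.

0b010001111000 = 010001111000
→ shifted right by 3 → 000010001111 = 143
0x874 = 100001110100
→ OR → 100011111111 = 2303

2303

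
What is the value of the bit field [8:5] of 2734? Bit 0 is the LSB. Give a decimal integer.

5

v = 000101010101110
Shift right by 5: 0001010101
Mask low 4 bits: 0101 = 5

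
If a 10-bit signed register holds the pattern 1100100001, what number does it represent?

-223

pattern = 1100100001 (MSB is 1 ⇒ negative)
Invert: 0011011110, add 1 → 0011011111 = 223, so the value is -223.
(Equivalently: 801 - 2^10 = 801 - 1024 = -223.)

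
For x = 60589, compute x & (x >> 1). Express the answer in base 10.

25604

x = 1110110010101101 = 60589
x>>1 = 0111011001010110
AND  = 0110010000000100 = 25604
(x & (x >> 1) has a 1 wherever x has two consecutive 1 bits.)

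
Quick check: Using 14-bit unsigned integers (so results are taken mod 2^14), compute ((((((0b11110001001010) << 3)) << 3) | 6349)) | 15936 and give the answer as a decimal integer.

16077

0b11110001001010 = 11110001001010
→ << 3 (mod 2^14) → 10001001010000 = 8784
→ << 3 (mod 2^14) → 01001010000000 = 4736
6349 = 01100011001101
→ | → 01101011001101 = 6861
15936 = 11111001000000
→ | → 11111011001101 = 16077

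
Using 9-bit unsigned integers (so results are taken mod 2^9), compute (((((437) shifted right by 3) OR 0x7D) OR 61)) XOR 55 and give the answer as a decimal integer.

437 = 110110101
→ shifted right by 3 → 000110110 = 54
0x7D = 001111101
→ OR → 001111111 = 127
61 = 000111101
→ OR → 001111111 = 127
55 = 000110111
→ XOR → 001001000 = 72

72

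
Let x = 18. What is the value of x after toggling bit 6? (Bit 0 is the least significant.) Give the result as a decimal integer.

x = 00010010
bit 6 is currently 0; toggle it via x ^ (1 << 6) = x ^ 64
→ 01010010 = 82

82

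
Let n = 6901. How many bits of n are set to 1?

6901 = 1101011110101
Count the 1s: 1 + 1 + 1 + 1 + 1 + 1 + 1 + 1 + 1 = 9

9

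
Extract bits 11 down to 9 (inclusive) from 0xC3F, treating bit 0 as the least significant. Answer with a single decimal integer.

6

v = 110000111111
Shift right by 9: 110
Mask low 3 bits: 110 = 6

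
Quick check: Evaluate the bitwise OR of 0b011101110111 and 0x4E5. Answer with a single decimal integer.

a = 11101110111
0x4E5 = 10011100101
 OR → 11111110111 = 2039

2039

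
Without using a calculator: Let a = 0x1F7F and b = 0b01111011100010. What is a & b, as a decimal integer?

7778

0x1F7F = 1111101111111
b = 1111011100010
AND → 1111001100010 = 7778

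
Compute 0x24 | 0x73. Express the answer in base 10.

119

0x24 = 0100100
0x73 = 1110011
 OR → 1110111 = 119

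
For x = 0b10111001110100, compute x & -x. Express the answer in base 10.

4

x = 10111001110100 = 11892
-x (two's complement) = …01000110001100
AND   = 00000000000100 = 4
(x & -x isolates the lowest set bit of x.)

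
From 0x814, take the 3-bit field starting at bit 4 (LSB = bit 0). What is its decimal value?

1

v = 00100000010100
Shift right by 4: 0010000001
Mask low 3 bits: 001 = 1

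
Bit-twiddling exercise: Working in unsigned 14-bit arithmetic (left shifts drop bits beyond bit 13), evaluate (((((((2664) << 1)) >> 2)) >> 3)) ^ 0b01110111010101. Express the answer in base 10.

7539

2664 = 00101001101000
→ << 1 (mod 2^14) → 01010011010000 = 5328
→ >> 2 → 00010100110100 = 1332
→ >> 3 → 00000010100110 = 166
0b01110111010101 = 01110111010101
→ ^ → 01110101110011 = 7539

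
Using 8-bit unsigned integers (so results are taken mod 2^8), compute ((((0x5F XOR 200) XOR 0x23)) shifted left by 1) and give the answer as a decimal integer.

104

0x5F = 01011111
200 = 11001000
→ XOR → 10010111 = 151
0x23 = 00100011
→ XOR → 10110100 = 180
→ shifted left by 1 (mod 2^8) → 01101000 = 104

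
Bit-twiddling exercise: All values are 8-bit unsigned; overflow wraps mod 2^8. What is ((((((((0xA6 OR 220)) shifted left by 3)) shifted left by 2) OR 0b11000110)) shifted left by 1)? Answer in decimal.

140

0xA6 = 10100110
220 = 11011100
→ OR → 11111110 = 254
→ shifted left by 3 (mod 2^8) → 11110000 = 240
→ shifted left by 2 (mod 2^8) → 11000000 = 192
0b11000110 = 11000110
→ OR → 11000110 = 198
→ shifted left by 1 (mod 2^8) → 10001100 = 140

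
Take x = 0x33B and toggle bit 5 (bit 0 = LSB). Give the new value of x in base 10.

x = 1100111011
bit 5 is currently 1; toggle it via x ^ (1 << 5) = x ^ 32
→ 1100011011 = 795

795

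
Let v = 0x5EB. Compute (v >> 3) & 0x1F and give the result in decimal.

v = 10111101011
Shift right by 3: 10111101
Mask low 5 bits: 11101 = 29

29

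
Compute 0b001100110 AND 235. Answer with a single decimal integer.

98

a = 01100110
235 = 11101011
AND → 01100010 = 98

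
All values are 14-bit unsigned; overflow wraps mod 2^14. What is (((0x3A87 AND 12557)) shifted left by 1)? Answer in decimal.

8202

0x3A87 = 11101010000111
12557 = 11000100001101
→ AND → 11000000000101 = 12293
→ shifted left by 1 (mod 2^14) → 10000000001010 = 8202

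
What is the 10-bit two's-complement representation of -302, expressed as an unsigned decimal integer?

722

302 in 10 bits: 0100101110
Invert: 1011010001
Add 1:  1011010010 = 722
(Check: 2^10 - 302 = 1024 - 302 = 722.)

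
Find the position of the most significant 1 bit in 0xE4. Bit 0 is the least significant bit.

7

0xE4 = 11100100
The topmost 1 is at position 7 (since 2^7 = 128 ≤ 228 < 256).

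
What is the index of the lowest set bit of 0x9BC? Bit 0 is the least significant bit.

2

0x9BC = 100110111100
Trailing zeros: 2, so the lowest set bit is bit 2 (value 4).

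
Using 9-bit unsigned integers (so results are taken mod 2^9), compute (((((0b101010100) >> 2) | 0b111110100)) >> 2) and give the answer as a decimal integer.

0b101010100 = 101010100
→ >> 2 → 001010101 = 85
0b111110100 = 111110100
→ | → 111110101 = 501
→ >> 2 → 001111101 = 125

125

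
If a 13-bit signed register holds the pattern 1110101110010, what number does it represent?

pattern = 1110101110010 (MSB is 1 ⇒ negative)
Invert: 0001010001101, add 1 → 0001010001110 = 654, so the value is -654.
(Equivalently: 7538 - 2^13 = 7538 - 8192 = -654.)

-654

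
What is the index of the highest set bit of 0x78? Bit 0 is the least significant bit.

0x78 = 1111000
The topmost 1 is at position 6 (since 2^6 = 64 ≤ 120 < 128).

6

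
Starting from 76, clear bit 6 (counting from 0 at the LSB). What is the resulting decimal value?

12

x = 01001100
bit 6 is currently 1; clear it via x & ~(1 << 6) = x & ~64
→ 00001100 = 12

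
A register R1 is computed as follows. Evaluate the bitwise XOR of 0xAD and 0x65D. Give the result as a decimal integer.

1776

0xAD = 00010101101
0x65D = 11001011101
XOR → 11011110000 = 1776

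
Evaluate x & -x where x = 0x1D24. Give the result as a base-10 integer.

4

x = 1110100100100 = 7460
-x (two's complement) = …0001011011100
AND   = 0000000000100 = 4
(x & -x isolates the lowest set bit of x.)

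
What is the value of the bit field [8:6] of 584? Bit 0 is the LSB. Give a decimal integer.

1

v = 1001001000
Shift right by 6: 1001
Mask low 3 bits: 001 = 1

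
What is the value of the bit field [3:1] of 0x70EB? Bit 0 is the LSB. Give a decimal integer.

5

v = 111000011101011
Shift right by 1: 11100001110101
Mask low 3 bits: 101 = 5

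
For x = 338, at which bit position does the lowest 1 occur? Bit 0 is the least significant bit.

338 = 101010010
Trailing zeros: 1, so the lowest set bit is bit 1 (value 2).

1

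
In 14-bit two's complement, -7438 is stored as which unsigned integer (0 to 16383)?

8946

7438 in 14 bits: 01110100001110
Invert: 10001011110001
Add 1:  10001011110010 = 8946
(Check: 2^14 - 7438 = 16384 - 7438 = 8946.)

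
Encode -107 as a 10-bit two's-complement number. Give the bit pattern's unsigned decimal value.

107 in 10 bits: 0001101011
Invert: 1110010100
Add 1:  1110010101 = 917
(Check: 2^10 - 107 = 1024 - 107 = 917.)

917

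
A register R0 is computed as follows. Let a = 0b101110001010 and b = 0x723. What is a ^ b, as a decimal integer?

3241

a = 101110001010
0x723 = 011100100011
XOR → 110010101001 = 3241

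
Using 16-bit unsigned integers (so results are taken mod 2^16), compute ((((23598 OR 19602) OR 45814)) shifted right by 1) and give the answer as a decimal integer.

32639

23598 = 0101110000101110
19602 = 0100110010010010
→ OR → 0101110010111110 = 23742
45814 = 1011001011110110
→ OR → 1111111011111110 = 65278
→ shifted right by 1 → 0111111101111111 = 32639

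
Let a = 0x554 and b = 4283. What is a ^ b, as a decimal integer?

0x554 = 0010101010100
4283 = 1000010111011
XOR → 1010111101111 = 5615

5615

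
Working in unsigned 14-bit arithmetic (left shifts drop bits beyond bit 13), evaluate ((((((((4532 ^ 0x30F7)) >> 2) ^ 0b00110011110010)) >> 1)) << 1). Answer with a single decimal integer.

1186

4532 = 01000110110100
0x30F7 = 11000011110111
→ ^ → 10000101000011 = 8515
→ >> 2 → 00100001010000 = 2128
0b00110011110010 = 00110011110010
→ ^ → 00010010100010 = 1186
→ >> 1 → 00001001010001 = 593
→ << 1 (mod 2^14) → 00010010100010 = 1186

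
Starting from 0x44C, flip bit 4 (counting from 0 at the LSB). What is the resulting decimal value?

1116

x = 0010001001100
bit 4 is currently 0; toggle it via x ^ (1 << 4) = x ^ 16
→ 0010001011100 = 1116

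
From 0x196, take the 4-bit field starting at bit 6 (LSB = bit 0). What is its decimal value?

6

v = 0110010110
Shift right by 6: 0110
Mask low 4 bits: 0110 = 6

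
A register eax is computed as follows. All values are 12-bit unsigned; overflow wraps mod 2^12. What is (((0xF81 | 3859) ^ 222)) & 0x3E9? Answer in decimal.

0xF81 = 111110000001
3859 = 111100010011
→ | → 111110010011 = 3987
222 = 000011011110
→ ^ → 111101001101 = 3917
0x3E9 = 001111101001
→ & → 001101001001 = 841

841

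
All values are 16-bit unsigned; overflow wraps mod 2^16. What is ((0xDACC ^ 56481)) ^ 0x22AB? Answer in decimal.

9414

0xDACC = 1101101011001100
56481 = 1101110010100001
→ ^ → 0000011001101101 = 1645
0x22AB = 0010001010101011
→ ^ → 0010010011000110 = 9414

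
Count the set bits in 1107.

5

1107 = 10001010011
Count the 1s: 1 + 1 + 1 + 1 + 1 = 5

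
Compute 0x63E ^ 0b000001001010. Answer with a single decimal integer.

1652

0x63E = 11000111110
b = 00001001010
XOR → 11001110100 = 1652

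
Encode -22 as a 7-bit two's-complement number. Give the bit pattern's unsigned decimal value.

22 in 7 bits: 0010110
Invert: 1101001
Add 1:  1101010 = 106
(Check: 2^7 - 22 = 128 - 22 = 106.)

106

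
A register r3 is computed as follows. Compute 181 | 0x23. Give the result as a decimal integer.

181 = 10110101
0x23 = 00100011
 OR → 10110111 = 183

183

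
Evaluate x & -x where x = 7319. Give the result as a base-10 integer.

1

x = 1110010010111 = 7319
-x (two's complement) = …0001101101001
AND   = 0000000000001 = 1
(x & -x isolates the lowest set bit of x.)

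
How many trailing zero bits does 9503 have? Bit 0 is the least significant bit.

0

9503 = 10010100011111
Trailing zeros: 0, so the lowest set bit is bit 0 (value 1).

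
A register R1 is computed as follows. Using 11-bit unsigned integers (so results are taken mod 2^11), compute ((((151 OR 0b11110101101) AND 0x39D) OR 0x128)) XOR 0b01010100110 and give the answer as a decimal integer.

151 = 00010010111
0b11110101101 = 11110101101
→ OR → 11110111111 = 1983
0x39D = 01110011101
→ AND → 01110011101 = 925
0x128 = 00100101000
→ OR → 01110111101 = 957
0b01010100110 = 01010100110
→ XOR → 00100011011 = 283

283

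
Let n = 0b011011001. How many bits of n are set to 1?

n = 11011001
Count the 1s: 1 + 1 + 1 + 1 + 1 = 5

5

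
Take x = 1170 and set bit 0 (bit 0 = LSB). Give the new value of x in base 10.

x = 10010010010
bit 0 is currently 0; set it via x | (1 << 0) = x | 1
→ 10010010011 = 1171

1171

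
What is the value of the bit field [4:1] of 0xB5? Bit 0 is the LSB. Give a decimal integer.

v = 10110101
Shift right by 1: 1011010
Mask low 4 bits: 1010 = 10

10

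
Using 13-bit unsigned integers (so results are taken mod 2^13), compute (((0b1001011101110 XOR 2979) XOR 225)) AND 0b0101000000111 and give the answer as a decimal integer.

2052

0b1001011101110 = 1001011101110
2979 = 0101110100011
→ XOR → 1100101001101 = 6477
225 = 0000011100001
→ XOR → 1100110101100 = 6572
0b0101000000111 = 0101000000111
→ AND → 0100000000100 = 2052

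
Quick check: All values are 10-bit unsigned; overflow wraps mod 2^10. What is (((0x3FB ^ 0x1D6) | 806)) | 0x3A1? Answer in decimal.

943

0x3FB = 1111111011
0x1D6 = 0111010110
→ ^ → 1000101101 = 557
806 = 1100100110
→ | → 1100101111 = 815
0x3A1 = 1110100001
→ | → 1110101111 = 943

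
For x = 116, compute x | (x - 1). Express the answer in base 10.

119

x = 1110100 = 116
x - 1 = 1110011
OR    = 1110111 = 119
(x | (x - 1) sets all bits below the lowest set bit.)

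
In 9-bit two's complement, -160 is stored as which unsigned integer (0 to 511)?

160 in 9 bits: 010100000
Invert: 101011111
Add 1:  101100000 = 352
(Check: 2^9 - 160 = 512 - 160 = 352.)

352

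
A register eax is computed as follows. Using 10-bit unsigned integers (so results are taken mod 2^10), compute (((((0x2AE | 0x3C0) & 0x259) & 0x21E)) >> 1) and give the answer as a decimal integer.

260

0x2AE = 1010101110
0x3C0 = 1111000000
→ | → 1111101110 = 1006
0x259 = 1001011001
→ & → 1001001000 = 584
0x21E = 1000011110
→ & → 1000001000 = 520
→ >> 1 → 0100000100 = 260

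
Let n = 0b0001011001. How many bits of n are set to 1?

4

n = 1011001
Count the 1s: 1 + 1 + 1 + 1 = 4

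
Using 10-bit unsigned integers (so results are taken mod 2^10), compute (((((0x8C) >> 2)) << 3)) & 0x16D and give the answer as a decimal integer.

0x8C = 0010001100
→ >> 2 → 0000100011 = 35
→ << 3 (mod 2^10) → 0100011000 = 280
0x16D = 0101101101
→ & → 0100001000 = 264

264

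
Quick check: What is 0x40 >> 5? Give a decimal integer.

0x40 = 1000000
shift right by 5 → 0000010 = 2
(equivalently, floor(64 / 32))

2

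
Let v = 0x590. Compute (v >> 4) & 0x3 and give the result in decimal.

1

v = 0010110010000
Shift right by 4: 001011001
Mask low 2 bits: 01 = 1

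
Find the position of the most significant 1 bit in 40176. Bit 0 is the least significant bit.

40176 = 1001110011110000
The topmost 1 is at position 15 (since 2^15 = 32768 ≤ 40176 < 65536).

15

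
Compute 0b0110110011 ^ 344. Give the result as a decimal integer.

235

a = 110110011
344 = 101011000
XOR → 011101011 = 235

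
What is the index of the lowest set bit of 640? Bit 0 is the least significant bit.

7

640 = 1010000000
Trailing zeros: 7, so the lowest set bit is bit 7 (value 128).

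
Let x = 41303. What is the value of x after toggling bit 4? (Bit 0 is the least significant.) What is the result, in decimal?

41287

x = 1010000101010111
bit 4 is currently 1; toggle it via x ^ (1 << 4) = x ^ 16
→ 1010000101000111 = 41287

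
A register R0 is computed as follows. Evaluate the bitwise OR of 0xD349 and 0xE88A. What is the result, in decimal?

64459

0xD349 = 1101001101001001
0xE88A = 1110100010001010
 OR → 1111101111001011 = 64459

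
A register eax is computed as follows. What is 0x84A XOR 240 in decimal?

2234

0x84A = 100001001010
240 = 000011110000
XOR → 100010111010 = 2234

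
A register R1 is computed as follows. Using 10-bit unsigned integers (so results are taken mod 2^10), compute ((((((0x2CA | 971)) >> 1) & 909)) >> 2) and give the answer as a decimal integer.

97

0x2CA = 1011001010
971 = 1111001011
→ | → 1111001011 = 971
→ >> 1 → 0111100101 = 485
909 = 1110001101
→ & → 0110000101 = 389
→ >> 2 → 0001100001 = 97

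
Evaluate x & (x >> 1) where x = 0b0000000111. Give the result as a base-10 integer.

x = 111 = 7
x>>1 = 011
AND  = 011 = 3
(x & (x >> 1) has a 1 wherever x has two consecutive 1 bits.)

3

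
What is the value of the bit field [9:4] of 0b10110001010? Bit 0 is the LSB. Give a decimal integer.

24

v = 10110001010
Shift right by 4: 1011000
Mask low 6 bits: 011000 = 24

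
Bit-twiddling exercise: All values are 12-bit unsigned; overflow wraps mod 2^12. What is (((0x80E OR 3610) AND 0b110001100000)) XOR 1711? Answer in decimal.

0x80E = 100000001110
3610 = 111000011010
→ OR → 111000011110 = 3614
0b110001100000 = 110001100000
→ AND → 110000000000 = 3072
1711 = 011010101111
→ XOR → 101010101111 = 2735

2735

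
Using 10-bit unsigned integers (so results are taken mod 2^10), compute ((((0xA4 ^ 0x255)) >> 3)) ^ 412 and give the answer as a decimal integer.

0xA4 = 0010100100
0x255 = 1001010101
→ ^ → 1011110001 = 753
→ >> 3 → 0001011110 = 94
412 = 0110011100
→ ^ → 0111000010 = 450

450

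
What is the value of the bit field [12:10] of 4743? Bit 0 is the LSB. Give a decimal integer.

v = 1001010000111
Shift right by 10: 100
Mask low 3 bits: 100 = 4

4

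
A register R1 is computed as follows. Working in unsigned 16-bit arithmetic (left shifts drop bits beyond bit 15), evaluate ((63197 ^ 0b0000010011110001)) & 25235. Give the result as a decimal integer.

25088

63197 = 1111011011011101
0b0000010011110001 = 0000010011110001
→ ^ → 1111001000101100 = 61996
25235 = 0110001010010011
→ & → 0110001000000000 = 25088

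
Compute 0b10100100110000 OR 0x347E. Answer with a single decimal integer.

15742

a = 10100100110000
0x347E = 11010001111110
 OR → 11110101111110 = 15742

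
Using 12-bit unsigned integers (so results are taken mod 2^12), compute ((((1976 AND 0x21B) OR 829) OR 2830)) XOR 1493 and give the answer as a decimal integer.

3818

1976 = 011110111000
0x21B = 001000011011
→ AND → 001000011000 = 536
829 = 001100111101
→ OR → 001100111101 = 829
2830 = 101100001110
→ OR → 101100111111 = 2879
1493 = 010111010101
→ XOR → 111011101010 = 3818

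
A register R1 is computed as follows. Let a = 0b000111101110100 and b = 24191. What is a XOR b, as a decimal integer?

20747

a = 000111101110100
24191 = 101111001111111
XOR → 101000100001011 = 20747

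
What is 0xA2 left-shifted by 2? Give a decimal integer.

648

0xA2 = 0010100010
shift left by 2 → 1010001000 = 648
(equivalently, 162 × 2^2 = 162 × 4)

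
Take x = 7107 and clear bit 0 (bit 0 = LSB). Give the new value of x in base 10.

x = 01101111000011
bit 0 is currently 1; clear it via x & ~(1 << 0) = x & ~1
→ 01101111000010 = 7106

7106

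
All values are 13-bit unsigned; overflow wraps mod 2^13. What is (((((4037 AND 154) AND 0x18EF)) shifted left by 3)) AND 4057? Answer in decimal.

4037 = 0111111000101
154 = 0000010011010
→ AND → 0000010000000 = 128
0x18EF = 1100011101111
→ AND → 0000010000000 = 128
→ shifted left by 3 (mod 2^13) → 0010000000000 = 1024
4057 = 0111111011001
→ AND → 0010000000000 = 1024

1024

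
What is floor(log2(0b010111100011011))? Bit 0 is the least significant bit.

13

0b010111100011011 = 10111100011011
The topmost 1 is at position 13 (since 2^13 = 8192 ≤ 12059 < 16384).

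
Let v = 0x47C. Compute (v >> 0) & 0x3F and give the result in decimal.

v = 10001111100
Shift right by 0: 10001111100
Mask low 6 bits: 111100 = 60

60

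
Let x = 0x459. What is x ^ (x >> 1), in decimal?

x = 10001011001 = 1113
x>>1 = 01000101100
XOR  = 11001110101 = 1653
(x ^ (x >> 1) gives the standard binary-reflected Gray code of x.)

1653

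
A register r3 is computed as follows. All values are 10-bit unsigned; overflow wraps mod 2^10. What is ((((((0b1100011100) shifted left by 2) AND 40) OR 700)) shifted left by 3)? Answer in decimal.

0b1100011100 = 1100011100
→ shifted left by 2 (mod 2^10) → 0001110000 = 112
40 = 0000101000
→ AND → 0000100000 = 32
700 = 1010111100
→ OR → 1010111100 = 700
→ shifted left by 3 (mod 2^10) → 0111100000 = 480

480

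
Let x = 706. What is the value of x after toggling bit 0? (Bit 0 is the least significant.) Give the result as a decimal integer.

x = 01011000010
bit 0 is currently 0; toggle it via x ^ (1 << 0) = x ^ 1
→ 01011000011 = 707

707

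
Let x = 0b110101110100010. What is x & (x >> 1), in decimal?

8576

x = 110101110100010 = 27554
x>>1 = 011010111010001
AND  = 010000110000000 = 8576
(x & (x >> 1) has a 1 wherever x has two consecutive 1 bits.)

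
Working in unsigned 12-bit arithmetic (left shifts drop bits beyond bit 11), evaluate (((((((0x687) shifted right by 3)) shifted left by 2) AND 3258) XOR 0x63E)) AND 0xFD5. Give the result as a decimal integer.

1556

0x687 = 011010000111
→ shifted right by 3 → 000011010000 = 208
→ shifted left by 2 (mod 2^12) → 001101000000 = 832
3258 = 110010111010
→ AND → 000000000000 = 0
0x63E = 011000111110
→ XOR → 011000111110 = 1598
0xFD5 = 111111010101
→ AND → 011000010100 = 1556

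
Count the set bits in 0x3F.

6

0x3F = 111111
Count the 1s: 1 + 1 + 1 + 1 + 1 + 1 = 6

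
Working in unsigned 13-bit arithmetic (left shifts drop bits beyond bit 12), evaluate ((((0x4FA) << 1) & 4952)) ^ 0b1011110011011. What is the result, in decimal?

5835

0x4FA = 0010011111010
→ << 1 (mod 2^13) → 0100111110100 = 2548
4952 = 1001101011000
→ & → 0000101010000 = 336
0b1011110011011 = 1011110011011
→ ^ → 1011011001011 = 5835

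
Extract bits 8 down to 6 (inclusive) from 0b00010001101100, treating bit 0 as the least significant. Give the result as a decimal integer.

1

v = 00010001101100
Shift right by 6: 00010001
Mask low 3 bits: 001 = 1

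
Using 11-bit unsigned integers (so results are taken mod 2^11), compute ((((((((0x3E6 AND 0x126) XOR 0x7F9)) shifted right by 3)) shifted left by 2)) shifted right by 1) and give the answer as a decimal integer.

438

0x3E6 = 01111100110
0x126 = 00100100110
→ AND → 00100100110 = 294
0x7F9 = 11111111001
→ XOR → 11011011111 = 1759
→ shifted right by 3 → 00011011011 = 219
→ shifted left by 2 (mod 2^11) → 01101101100 = 876
→ shifted right by 1 → 00110110110 = 438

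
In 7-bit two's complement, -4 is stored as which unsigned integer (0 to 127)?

124

4 in 7 bits: 0000100
Invert: 1111011
Add 1:  1111100 = 124
(Check: 2^7 - 4 = 128 - 4 = 124.)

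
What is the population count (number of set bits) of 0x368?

5

0x368 = 1101101000
Count the 1s: 1 + 1 + 1 + 1 + 1 = 5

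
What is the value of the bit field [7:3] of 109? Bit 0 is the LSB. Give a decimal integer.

v = 001101101
Shift right by 3: 001101
Mask low 5 bits: 01101 = 13

13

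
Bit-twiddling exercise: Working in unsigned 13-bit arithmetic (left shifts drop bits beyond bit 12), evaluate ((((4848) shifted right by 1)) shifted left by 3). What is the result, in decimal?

4848 = 1001011110000
→ shifted right by 1 → 0100101111000 = 2424
→ shifted left by 3 (mod 2^13) → 0101111000000 = 3008

3008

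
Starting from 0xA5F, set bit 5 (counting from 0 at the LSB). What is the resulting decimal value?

2687

x = 0101001011111
bit 5 is currently 0; set it via x | (1 << 5) = x | 32
→ 0101001111111 = 2687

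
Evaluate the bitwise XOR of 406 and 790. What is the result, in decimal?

640

406 = 0110010110
790 = 1100010110
XOR → 1010000000 = 640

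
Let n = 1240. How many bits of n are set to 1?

5

1240 = 10011011000
Count the 1s: 1 + 1 + 1 + 1 + 1 = 5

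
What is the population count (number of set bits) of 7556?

7556 = 1110110000100
Count the 1s: 1 + 1 + 1 + 1 + 1 + 1 = 6

6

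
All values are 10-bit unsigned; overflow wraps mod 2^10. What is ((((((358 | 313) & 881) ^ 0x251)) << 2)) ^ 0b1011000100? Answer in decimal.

358 = 0101100110
313 = 0100111001
→ | → 0101111111 = 383
881 = 1101110001
→ & → 0101110001 = 369
0x251 = 1001010001
→ ^ → 1100100000 = 800
→ << 2 (mod 2^10) → 0010000000 = 128
0b1011000100 = 1011000100
→ ^ → 1001000100 = 580

580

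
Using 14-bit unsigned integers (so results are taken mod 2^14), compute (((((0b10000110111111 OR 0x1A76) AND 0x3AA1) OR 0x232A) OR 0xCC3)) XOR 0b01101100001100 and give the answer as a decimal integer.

9447

0b10000110111111 = 10000110111111
0x1A76 = 01101001110110
→ OR → 11101111111111 = 15359
0x3AA1 = 11101010100001
→ AND → 11101010100001 = 15009
0x232A = 10001100101010
→ OR → 11101110101011 = 15275
0xCC3 = 00110011000011
→ OR → 11111111101011 = 16363
0b01101100001100 = 01101100001100
→ XOR → 10010011100111 = 9447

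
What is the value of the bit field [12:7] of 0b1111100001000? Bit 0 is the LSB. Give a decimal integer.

v = 1111100001000
Shift right by 7: 111110
Mask low 6 bits: 111110 = 62

62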